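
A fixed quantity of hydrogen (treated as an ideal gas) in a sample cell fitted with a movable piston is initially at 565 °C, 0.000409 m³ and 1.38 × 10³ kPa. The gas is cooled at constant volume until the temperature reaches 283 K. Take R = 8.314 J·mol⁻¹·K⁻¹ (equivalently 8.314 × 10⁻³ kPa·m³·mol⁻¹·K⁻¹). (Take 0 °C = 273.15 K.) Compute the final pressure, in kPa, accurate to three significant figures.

P₂ ≈ 466 kPa

Convert: T₁ = 838.1 K.
Isochoric, so P/T is constant: V₂ = V₁; P₂ = P₁·(T₂/T₁) = 466.0 kPa.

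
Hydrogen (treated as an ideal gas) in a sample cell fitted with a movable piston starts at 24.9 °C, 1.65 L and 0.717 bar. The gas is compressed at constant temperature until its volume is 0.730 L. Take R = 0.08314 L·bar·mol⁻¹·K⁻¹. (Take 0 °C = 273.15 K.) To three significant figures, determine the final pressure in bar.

P₂ ≈ 1.62 bar

Convert: T₁ = 298.0 K.
T constant ⇒ Boyle's law P V = const: T₂ = T₁; P₂ = P₁·(V₁/V₂) = 1.621 bar.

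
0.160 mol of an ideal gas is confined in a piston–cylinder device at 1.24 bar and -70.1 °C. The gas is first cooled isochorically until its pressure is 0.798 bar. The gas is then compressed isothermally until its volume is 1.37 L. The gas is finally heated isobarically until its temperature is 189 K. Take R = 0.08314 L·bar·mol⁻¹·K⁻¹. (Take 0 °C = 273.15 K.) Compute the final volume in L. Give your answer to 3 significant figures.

V₄ ≈ 1.98 L

Convert: T₁ = 203.0 K.
From PV = nRT: V₁ = nRT₁/P₁ = 2.178 L.
V constant ⇒ P ∝ T: V₂ = V₁; T₂ = T₁·(P₂/P₁) = 130.7 K.
Isothermal, so P V is constant: T₃ = T₂; P₃ = P₂·(V₂/V₃) = 1.269 bar.
P constant ⇒ V ∝ T: P₄ = P₃; V₄ = V₃·(T₄/T₃) = 1.982 L.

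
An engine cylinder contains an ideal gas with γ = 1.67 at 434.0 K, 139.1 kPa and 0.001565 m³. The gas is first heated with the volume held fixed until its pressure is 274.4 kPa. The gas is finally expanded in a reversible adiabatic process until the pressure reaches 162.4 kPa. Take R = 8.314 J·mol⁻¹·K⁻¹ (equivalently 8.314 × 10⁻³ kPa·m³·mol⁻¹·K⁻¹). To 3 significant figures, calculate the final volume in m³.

V₃ ≈ 0.00214 m³

V constant ⇒ P ∝ T: V₂ = V₁; T₂ = T₁·(P₂/P₁) = 856.1 K.
Reversible adiabatic, γ = 1.67: T₃ = T₂·(P₃/P₂)^((γ−1)/γ) = 693.7 K; V₃ = V₂·(P₂/P₃)^(1/γ) = 0.002142 m³.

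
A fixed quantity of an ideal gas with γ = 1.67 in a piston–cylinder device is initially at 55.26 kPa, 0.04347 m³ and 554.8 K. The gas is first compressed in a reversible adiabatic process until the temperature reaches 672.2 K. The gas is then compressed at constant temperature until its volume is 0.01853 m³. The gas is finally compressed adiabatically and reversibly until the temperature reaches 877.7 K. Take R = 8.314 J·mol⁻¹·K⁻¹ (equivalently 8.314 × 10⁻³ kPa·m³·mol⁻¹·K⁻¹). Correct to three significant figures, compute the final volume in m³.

V₄ ≈ 0.0124 m³

Reversible adiabatic, γ = 1.67: P₂ = P₁·(T₂/T₁)^(γ/(γ−1)) = 89.16 kPa; V₂ = V₁·(T₁/T₂)^(1/(γ−1)) = 0.03264 m³.
Isothermal, so P V is constant: T₃ = T₂; P₃ = P₂·(V₂/V₃) = 157.1 kPa.
Adiabatic (γ = 1.67), T V^(γ−1) and P V^γ constant: P₄ = P₃·(T₄/T₃)^(γ/(γ−1)) = 305.4 kPa; V₄ = V₃·(T₃/T₄)^(1/(γ−1)) = 0.01244 m³.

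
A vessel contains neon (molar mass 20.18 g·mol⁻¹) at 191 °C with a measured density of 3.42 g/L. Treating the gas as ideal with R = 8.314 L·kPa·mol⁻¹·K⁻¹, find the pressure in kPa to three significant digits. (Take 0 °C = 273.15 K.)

P ≈ 654 kPa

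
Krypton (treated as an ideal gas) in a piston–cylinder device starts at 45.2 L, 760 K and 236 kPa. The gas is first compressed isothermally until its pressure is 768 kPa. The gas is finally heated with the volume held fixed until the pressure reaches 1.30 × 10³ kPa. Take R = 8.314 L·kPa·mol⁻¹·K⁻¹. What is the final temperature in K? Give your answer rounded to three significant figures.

T₃ ≈ 1.29e+03 K

T constant ⇒ Boyle's law P V = const: T₂ = T₁; V₂ = V₁·(P₁/P₂) = 13.89 L.
Isochoric, so P/T is constant: V₃ = V₂; T₃ = T₂·(P₃/P₂) = 1286 K.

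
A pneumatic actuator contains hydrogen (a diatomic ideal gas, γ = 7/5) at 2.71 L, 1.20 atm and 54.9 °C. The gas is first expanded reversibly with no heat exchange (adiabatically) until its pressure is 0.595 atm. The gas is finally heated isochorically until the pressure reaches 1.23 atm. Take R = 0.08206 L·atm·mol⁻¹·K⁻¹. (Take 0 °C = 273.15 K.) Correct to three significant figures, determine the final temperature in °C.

Convert: T₁ = 328.0 K.
Reversible adiabatic, γ = 7/5: T₂ = T₁·(P₂/P₁)^((γ−1)/γ) = 268.5 K; V₂ = V₁·(P₁/P₂)^(1/γ) = 4.473 L.
Isochoric, so P/T is constant: V₃ = V₂; T₃ = T₂·(P₃/P₂) = 555.0 K.

T₃ ≈ 282 °C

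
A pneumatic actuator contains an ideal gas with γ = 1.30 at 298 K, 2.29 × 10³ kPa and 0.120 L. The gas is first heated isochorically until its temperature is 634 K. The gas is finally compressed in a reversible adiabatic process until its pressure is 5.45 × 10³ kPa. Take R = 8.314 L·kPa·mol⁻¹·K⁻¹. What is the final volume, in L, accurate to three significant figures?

Isochoric, so P/T is constant: V₂ = V₁; P₂ = P₁·(T₂/T₁) = 4872 kPa.
Adiabatic (γ = 1.30), T V^(γ−1) and P V^γ constant: T₃ = T₂·(P₃/P₂)^((γ−1)/γ) = 650.6 K; V₃ = V₂·(P₂/P₃)^(1/γ) = 0.1101 L.

V₃ ≈ 0.110 L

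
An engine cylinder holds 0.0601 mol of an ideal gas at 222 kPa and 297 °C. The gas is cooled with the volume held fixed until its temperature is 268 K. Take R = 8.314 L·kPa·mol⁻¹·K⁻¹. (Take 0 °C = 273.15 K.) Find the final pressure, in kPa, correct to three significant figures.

P₂ ≈ 104 kPa

Convert: T₁ = 570.1 K.
From PV = nRT: V₁ = nRT₁/P₁ = 1.283 L.
V constant ⇒ P ∝ T: V₂ = V₁; P₂ = P₁·(T₂/T₁) = 104.4 kPa.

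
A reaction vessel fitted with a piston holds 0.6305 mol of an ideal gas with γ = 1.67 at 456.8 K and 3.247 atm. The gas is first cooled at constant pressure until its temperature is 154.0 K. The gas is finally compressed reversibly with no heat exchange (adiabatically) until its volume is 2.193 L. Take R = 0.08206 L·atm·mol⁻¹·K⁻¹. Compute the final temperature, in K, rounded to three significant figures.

T₃ ≈ 166 K

From PV = nRT: V₁ = nRT₁/P₁ = 7.279 L.
P constant ⇒ V ∝ T: P₂ = P₁; V₂ = V₁·(T₂/T₁) = 2.454 L.
Adiabatic (γ = 1.67), T V^(γ−1) and P V^γ constant: T₃ = T₂·(V₂/V₃)^(γ−1) = 166.0 K; P₃ = P₂·(V₂/V₃)^γ = 3.917 atm.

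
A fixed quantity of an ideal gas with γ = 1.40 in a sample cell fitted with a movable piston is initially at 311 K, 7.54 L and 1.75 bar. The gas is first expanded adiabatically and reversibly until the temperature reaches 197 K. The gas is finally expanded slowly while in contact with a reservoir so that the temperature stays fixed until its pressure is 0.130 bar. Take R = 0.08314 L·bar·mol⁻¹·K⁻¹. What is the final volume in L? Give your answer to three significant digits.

V₃ ≈ 64.3 L

Reversible adiabatic, γ = 1.40: P₂ = P₁·(T₂/T₁)^(γ/(γ−1)) = 0.3540 bar; V₂ = V₁·(T₁/T₂)^(1/(γ−1)) = 23.61 L.
T constant ⇒ Boyle's law P V = const: T₃ = T₂; V₃ = V₂·(P₂/P₃) = 64.29 L.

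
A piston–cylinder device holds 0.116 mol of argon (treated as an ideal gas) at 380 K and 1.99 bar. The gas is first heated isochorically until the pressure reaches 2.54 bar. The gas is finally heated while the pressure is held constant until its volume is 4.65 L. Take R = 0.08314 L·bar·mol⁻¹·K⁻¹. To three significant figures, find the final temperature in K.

T₃ ≈ 1.22e+03 K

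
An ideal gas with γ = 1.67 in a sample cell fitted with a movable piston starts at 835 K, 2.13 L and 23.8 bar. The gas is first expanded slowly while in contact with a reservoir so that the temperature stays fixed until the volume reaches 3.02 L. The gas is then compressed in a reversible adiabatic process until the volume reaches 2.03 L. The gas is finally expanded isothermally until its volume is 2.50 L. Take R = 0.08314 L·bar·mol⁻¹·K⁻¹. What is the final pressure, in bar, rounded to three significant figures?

P₄ ≈ 26.5 bar

Isothermal, so P V is constant: T₂ = T₁; P₂ = P₁·(V₁/V₂) = 16.79 bar.
Reversible adiabatic, γ = 1.67: T₃ = T₂·(V₂/V₃)^(γ−1) = 1090 K; P₃ = P₂·(V₂/V₃)^γ = 32.59 bar.
Isothermal, so P V is constant: T₄ = T₃; P₄ = P₃·(V₃/V₄) = 26.46 bar.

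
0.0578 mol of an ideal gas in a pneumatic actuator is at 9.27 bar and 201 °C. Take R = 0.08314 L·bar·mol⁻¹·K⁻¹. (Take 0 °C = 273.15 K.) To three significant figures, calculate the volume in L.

Convert: T = 474.15 K.
PV = nRT ⇒ V = nRT/P = (0.0578 × 0.08314 × 474.15) / 9.27

V ≈ 0.246 L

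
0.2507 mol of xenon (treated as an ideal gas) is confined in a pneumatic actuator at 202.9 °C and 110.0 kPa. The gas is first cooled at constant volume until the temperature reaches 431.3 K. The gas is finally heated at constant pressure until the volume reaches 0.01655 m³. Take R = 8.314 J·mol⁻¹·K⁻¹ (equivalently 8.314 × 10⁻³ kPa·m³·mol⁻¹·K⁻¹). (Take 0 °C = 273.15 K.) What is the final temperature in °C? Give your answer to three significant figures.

Convert: T₁ = 476.0 K.
From PV = nRT: V₁ = nRT₁/P₁ = 0.009020 m³.
V constant ⇒ P ∝ T: V₂ = V₁; P₂ = P₁·(T₂/T₁) = 99.66 kPa.
P constant ⇒ V ∝ T: P₃ = P₂; T₃ = T₂·(V₃/V₂) = 791.3 K.

T₃ ≈ 518 °C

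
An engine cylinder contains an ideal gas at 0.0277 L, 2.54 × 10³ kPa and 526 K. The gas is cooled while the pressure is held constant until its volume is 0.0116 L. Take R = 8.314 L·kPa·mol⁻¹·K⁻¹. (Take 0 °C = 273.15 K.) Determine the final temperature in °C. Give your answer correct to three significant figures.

Isobaric, so V/T is constant: P₂ = P₁; T₂ = T₁·(V₂/V₁) = 220.3 K.

T₂ ≈ -52.9 °C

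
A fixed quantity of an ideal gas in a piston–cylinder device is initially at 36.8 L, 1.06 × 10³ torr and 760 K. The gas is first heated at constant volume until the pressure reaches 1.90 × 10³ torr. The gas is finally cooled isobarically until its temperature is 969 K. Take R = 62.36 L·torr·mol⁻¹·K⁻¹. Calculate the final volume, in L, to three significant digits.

V₃ ≈ 26.2 L

Isochoric, so P/T is constant: V₂ = V₁; T₂ = T₁·(P₂/P₁) = 1362 K.
Isobaric, so V/T is constant: P₃ = P₂; V₃ = V₂·(T₃/T₂) = 26.18 L.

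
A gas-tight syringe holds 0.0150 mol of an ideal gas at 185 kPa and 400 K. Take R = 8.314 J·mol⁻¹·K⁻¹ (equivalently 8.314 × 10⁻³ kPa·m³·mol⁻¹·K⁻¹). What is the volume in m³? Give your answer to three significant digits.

PV = nRT ⇒ V = nRT/P = (0.0150 × 8.314 × 10⁻³ × 400) / 185

V ≈ 0.000270 m³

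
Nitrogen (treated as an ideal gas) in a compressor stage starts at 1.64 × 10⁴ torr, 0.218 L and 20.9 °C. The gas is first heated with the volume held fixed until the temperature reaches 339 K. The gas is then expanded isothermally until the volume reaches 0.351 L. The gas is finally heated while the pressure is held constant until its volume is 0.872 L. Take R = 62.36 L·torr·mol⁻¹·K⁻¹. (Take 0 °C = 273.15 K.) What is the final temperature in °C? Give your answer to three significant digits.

Convert: T₁ = 294.0 K.
V constant ⇒ P ∝ T: V₂ = V₁; P₂ = P₁·(T₂/T₁) = 1.891e+04 torr.
T constant ⇒ Boyle's law P V = const: T₃ = T₂; P₃ = P₂·(V₂/V₃) = 1.174e+04 torr.
P constant ⇒ V ∝ T: P₄ = P₃; T₄ = T₃·(V₄/V₃) = 842.2 K.

T₄ ≈ 569 °C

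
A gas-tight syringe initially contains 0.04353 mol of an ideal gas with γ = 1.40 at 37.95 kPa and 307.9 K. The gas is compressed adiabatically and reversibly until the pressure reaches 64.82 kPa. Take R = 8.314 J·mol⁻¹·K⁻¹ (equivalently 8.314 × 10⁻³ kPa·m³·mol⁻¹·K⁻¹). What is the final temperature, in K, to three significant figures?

T₂ ≈ 359 K

From PV = nRT: V₁ = nRT₁/P₁ = 0.002936 m³.
Reversible adiabatic, γ = 1.40: T₂ = T₁·(P₂/P₁)^((γ−1)/γ) = 358.8 K; V₂ = V₁·(P₁/P₂)^(1/γ) = 0.002003 m³.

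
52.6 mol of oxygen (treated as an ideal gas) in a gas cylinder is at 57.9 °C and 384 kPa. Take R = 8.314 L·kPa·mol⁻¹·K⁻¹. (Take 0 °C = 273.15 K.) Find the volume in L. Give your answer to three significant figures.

V ≈ 377 L

Convert: T = 331.05 K.
PV = nRT ⇒ V = nRT/P = (52.6 × 8.314 × 331.05) / 384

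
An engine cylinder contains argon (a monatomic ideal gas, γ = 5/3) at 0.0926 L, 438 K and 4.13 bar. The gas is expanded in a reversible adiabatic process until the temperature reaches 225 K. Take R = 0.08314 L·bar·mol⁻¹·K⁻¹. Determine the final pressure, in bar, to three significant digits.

Reversible adiabatic, γ = 5/3: P₂ = P₁·(T₂/T₁)^(γ/(γ−1)) = 0.7811 bar; V₂ = V₁·(T₁/T₂)^(1/(γ−1)) = 0.2515 L.

P₂ ≈ 0.781 bar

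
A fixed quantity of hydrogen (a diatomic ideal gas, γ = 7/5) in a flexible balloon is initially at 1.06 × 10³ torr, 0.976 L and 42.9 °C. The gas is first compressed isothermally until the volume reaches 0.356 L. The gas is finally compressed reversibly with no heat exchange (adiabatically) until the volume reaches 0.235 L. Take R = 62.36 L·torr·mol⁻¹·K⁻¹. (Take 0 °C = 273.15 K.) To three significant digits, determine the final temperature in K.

T₃ ≈ 373 K

Convert: T₁ = 316.0 K.
T constant ⇒ Boyle's law P V = const: T₂ = T₁; P₂ = P₁·(V₁/V₂) = 2906 torr.
Reversible adiabatic, γ = 7/5: T₃ = T₂·(V₂/V₃)^(γ−1) = 373.2 K; P₃ = P₂·(V₂/V₃)^γ = 5198 torr.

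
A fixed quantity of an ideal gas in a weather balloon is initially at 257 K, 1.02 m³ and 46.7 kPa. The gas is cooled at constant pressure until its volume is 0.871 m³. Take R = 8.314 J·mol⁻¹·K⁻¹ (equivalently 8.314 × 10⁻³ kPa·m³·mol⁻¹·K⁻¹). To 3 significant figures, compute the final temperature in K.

P constant ⇒ V ∝ T: P₂ = P₁; T₂ = T₁·(V₂/V₁) = 219.5 K.

T₂ ≈ 219 K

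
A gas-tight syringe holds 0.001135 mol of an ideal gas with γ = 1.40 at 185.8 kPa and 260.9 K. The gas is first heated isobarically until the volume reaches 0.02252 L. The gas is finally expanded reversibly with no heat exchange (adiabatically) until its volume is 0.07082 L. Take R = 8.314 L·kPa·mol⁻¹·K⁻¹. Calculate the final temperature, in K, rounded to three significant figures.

T₃ ≈ 280 K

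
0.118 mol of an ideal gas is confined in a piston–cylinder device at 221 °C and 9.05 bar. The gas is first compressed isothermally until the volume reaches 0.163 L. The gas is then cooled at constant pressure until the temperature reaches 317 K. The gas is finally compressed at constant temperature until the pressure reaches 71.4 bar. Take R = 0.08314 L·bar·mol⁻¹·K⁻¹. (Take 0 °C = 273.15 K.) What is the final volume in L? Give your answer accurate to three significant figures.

Convert: T₁ = 494.1 K.
From PV = nRT: V₁ = nRT₁/P₁ = 0.5357 L.
Isothermal, so P V is constant: T₂ = T₁; P₂ = P₁·(V₁/V₂) = 29.74 bar.
P constant ⇒ V ∝ T: P₃ = P₂; V₃ = V₂·(T₃/T₂) = 0.1046 L.
T constant ⇒ Boyle's law P V = const: T₄ = T₃; V₄ = V₃·(P₃/P₄) = 0.04356 L.

V₄ ≈ 0.0436 L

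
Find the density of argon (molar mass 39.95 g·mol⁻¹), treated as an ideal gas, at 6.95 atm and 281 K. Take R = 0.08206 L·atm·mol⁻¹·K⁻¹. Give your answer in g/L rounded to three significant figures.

ρ ≈ 12.0 g/L

ρ = PM/(RT) = (6.95 × 39.95) / (0.08206 × 281.0)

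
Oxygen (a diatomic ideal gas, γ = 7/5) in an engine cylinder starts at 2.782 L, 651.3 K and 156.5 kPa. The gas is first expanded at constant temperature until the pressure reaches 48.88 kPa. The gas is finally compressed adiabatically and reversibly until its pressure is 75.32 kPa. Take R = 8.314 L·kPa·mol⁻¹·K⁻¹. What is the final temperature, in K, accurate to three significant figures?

T₃ ≈ 737 K

T constant ⇒ Boyle's law P V = const: T₂ = T₁; V₂ = V₁·(P₁/P₂) = 8.907 L.
Reversible adiabatic, γ = 7/5: T₃ = T₂·(P₃/P₂)^((γ−1)/γ) = 736.9 K; V₃ = V₂·(P₂/P₃)^(1/γ) = 6.541 L.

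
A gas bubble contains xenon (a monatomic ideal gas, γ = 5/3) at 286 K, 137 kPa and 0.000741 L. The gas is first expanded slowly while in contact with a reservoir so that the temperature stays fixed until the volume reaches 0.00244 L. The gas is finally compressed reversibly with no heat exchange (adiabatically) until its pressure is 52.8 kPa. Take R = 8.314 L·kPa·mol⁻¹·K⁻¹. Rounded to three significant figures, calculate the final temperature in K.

T constant ⇒ Boyle's law P V = const: T₂ = T₁; P₂ = P₁·(V₁/V₂) = 41.61 kPa.
Adiabatic (γ = 5/3), T V^(γ−1) and P V^γ constant: T₃ = T₂·(P₃/P₂)^((γ−1)/γ) = 314.6 K; V₃ = V₂·(P₂/P₃)^(1/γ) = 0.002115 L.

T₃ ≈ 315 K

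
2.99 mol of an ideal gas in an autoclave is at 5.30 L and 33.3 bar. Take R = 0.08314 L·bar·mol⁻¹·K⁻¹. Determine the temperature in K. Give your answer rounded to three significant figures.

T ≈ 710 K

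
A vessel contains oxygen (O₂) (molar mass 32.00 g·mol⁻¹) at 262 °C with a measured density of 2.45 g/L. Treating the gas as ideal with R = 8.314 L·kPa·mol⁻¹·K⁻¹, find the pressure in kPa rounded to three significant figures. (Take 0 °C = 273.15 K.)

P ≈ 341 kPa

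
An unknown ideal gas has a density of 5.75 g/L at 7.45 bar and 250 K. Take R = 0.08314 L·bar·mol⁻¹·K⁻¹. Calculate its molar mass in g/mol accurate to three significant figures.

ρ = PM/(RT) ⇒ M = ρRT/P = (5.75 × 0.08314 × 250.0) / 7.45

M ≈ 16.0 g/mol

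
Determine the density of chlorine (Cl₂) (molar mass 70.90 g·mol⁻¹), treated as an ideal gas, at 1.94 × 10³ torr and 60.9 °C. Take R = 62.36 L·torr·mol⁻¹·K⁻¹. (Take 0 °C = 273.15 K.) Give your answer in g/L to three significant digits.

ρ = PM/(RT) = (1.94e+03 × 70.90) / (62.36 × 334.0)

ρ ≈ 6.60 g/L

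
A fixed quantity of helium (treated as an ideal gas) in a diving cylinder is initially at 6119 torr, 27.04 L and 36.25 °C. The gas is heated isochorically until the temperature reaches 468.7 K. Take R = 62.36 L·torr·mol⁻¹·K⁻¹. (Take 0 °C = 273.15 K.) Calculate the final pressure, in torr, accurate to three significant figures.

Convert: T₁ = 309.4 K.
Isochoric, so P/T is constant: V₂ = V₁; P₂ = P₁·(T₂/T₁) = 9269 torr.

P₂ ≈ 9.27e+03 torr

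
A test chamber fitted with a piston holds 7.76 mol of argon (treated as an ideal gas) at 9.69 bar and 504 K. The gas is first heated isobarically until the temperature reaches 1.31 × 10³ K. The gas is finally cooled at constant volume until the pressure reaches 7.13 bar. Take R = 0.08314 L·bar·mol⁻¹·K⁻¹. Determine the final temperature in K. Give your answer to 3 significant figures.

T₃ ≈ 964 K

From PV = nRT: V₁ = nRT₁/P₁ = 33.56 L.
P constant ⇒ V ∝ T: P₂ = P₁; V₂ = V₁·(T₂/T₁) = 87.22 L.
V constant ⇒ P ∝ T: V₃ = V₂; T₃ = T₂·(P₃/P₂) = 963.9 K.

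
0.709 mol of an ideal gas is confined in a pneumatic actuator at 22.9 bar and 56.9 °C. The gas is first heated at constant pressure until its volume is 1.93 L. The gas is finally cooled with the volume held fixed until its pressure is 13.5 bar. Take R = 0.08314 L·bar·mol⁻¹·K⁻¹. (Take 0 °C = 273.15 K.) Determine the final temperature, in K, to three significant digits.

Convert: T₁ = 330.0 K.
From PV = nRT: V₁ = nRT₁/P₁ = 0.8496 L.
Isobaric, so V/T is constant: P₂ = P₁; T₂ = T₁·(V₂/V₁) = 749.8 K.
Isochoric, so P/T is constant: V₃ = V₂; T₃ = T₂·(P₃/P₂) = 442.0 K.

T₃ ≈ 442 K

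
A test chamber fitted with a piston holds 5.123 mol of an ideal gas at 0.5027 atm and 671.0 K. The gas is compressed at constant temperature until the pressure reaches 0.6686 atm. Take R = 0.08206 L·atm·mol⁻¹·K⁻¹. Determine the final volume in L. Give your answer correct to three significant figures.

V₂ ≈ 422 L

From PV = nRT: V₁ = nRT₁/P₁ = 561.1 L.
Isothermal, so P V is constant: T₂ = T₁; V₂ = V₁·(P₁/P₂) = 421.9 L.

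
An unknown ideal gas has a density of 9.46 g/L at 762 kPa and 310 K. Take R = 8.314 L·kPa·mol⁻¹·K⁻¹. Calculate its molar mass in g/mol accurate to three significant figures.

M ≈ 32.0 g/mol

ρ = PM/(RT) ⇒ M = ρRT/P = (9.46 × 8.314 × 310.0) / 762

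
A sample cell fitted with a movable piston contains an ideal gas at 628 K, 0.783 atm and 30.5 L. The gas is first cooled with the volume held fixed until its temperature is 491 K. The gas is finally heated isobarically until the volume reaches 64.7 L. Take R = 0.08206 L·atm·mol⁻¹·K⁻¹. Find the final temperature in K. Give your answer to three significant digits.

T₃ ≈ 1.04e+03 K

V constant ⇒ P ∝ T: V₂ = V₁; P₂ = P₁·(T₂/T₁) = 0.6122 atm.
Isobaric, so V/T is constant: P₃ = P₂; T₃ = T₂·(V₃/V₂) = 1042 K.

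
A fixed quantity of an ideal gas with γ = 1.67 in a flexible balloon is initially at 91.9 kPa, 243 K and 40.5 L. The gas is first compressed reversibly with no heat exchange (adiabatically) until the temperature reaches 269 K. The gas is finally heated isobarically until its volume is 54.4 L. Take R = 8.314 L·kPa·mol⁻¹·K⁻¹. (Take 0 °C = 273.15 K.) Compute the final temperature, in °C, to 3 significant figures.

T₃ ≈ 147 °C

Reversible adiabatic, γ = 1.67: P₂ = P₁·(T₂/T₁)^(γ/(γ−1)) = 118.4 kPa; V₂ = V₁·(T₁/T₂)^(1/(γ−1)) = 34.80 L.
Isobaric, so V/T is constant: P₃ = P₂; T₃ = T₂·(V₃/V₂) = 420.5 K.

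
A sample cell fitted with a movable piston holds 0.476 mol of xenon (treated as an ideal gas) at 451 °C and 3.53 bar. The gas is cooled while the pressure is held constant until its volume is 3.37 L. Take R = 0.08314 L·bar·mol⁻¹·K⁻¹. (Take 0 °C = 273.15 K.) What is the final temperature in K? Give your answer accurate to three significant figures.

Convert: T₁ = 724.1 K.
From PV = nRT: V₁ = nRT₁/P₁ = 8.118 L.
P constant ⇒ V ∝ T: P₂ = P₁; T₂ = T₁·(V₂/V₁) = 300.6 K.

T₂ ≈ 301 K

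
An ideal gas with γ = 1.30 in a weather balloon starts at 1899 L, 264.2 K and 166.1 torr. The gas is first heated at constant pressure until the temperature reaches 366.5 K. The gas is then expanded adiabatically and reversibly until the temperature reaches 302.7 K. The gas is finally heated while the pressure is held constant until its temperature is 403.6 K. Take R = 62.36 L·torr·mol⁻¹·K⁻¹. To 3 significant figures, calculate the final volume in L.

Isobaric, so V/T is constant: P₂ = P₁; V₂ = V₁·(T₂/T₁) = 2634 L.
Reversible adiabatic, γ = 1.30: P₃ = P₂·(T₃/T₂)^(γ/(γ−1)) = 72.52 torr; V₃ = V₂·(T₂/T₃)^(1/(γ−1)) = 4984 L.
Isobaric, so V/T is constant: P₄ = P₃; V₄ = V₃·(T₄/T₃) = 6645 L.

V₄ ≈ 6.64e+03 L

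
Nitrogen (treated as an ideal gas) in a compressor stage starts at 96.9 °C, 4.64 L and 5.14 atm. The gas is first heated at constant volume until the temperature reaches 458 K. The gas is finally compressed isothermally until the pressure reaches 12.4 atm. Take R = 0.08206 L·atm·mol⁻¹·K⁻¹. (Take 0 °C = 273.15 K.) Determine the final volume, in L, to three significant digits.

Convert: T₁ = 370.0 K.
V constant ⇒ P ∝ T: V₂ = V₁; P₂ = P₁·(T₂/T₁) = 6.362 atm.
T constant ⇒ Boyle's law P V = const: T₃ = T₂; V₃ = V₂·(P₂/P₃) = 2.380 L.

V₃ ≈ 2.38 L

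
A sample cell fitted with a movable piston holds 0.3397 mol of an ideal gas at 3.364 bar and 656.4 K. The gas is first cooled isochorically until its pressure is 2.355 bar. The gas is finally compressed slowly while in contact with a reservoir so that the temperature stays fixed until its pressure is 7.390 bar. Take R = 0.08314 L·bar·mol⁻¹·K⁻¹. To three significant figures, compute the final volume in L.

From PV = nRT: V₁ = nRT₁/P₁ = 5.511 L.
V constant ⇒ P ∝ T: V₂ = V₁; T₂ = T₁·(P₂/P₁) = 459.5 K.
Isothermal, so P V is constant: T₃ = T₂; V₃ = V₂·(P₂/P₃) = 1.756 L.

V₃ ≈ 1.76 L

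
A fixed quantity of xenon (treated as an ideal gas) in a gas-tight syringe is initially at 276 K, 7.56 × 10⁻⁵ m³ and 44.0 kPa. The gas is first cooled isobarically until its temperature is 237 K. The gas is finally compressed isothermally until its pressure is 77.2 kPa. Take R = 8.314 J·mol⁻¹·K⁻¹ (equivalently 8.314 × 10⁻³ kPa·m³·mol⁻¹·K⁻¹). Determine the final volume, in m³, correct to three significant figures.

V₃ ≈ 3.70e-05 m³

Isobaric, so V/T is constant: P₂ = P₁; V₂ = V₁·(T₂/T₁) = 6.492e-05 m³.
T constant ⇒ Boyle's law P V = const: T₃ = T₂; V₃ = V₂·(P₂/P₃) = 3.700e-05 m³.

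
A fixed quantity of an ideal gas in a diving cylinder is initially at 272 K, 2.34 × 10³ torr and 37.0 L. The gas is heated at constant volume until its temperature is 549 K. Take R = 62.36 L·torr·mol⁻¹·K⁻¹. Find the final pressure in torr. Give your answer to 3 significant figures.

V constant ⇒ P ∝ T: V₂ = V₁; P₂ = P₁·(T₂/T₁) = 4723 torr.

P₂ ≈ 4.72e+03 torr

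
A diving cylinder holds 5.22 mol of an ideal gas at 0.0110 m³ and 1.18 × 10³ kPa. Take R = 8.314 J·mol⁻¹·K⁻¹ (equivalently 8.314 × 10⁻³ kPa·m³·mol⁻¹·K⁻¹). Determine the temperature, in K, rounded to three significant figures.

PV = nRT ⇒ T = PV/(nR) = (1.18e+03 × 0.0110) / (5.22 × 8.314 × 10⁻³)

T ≈ 299 K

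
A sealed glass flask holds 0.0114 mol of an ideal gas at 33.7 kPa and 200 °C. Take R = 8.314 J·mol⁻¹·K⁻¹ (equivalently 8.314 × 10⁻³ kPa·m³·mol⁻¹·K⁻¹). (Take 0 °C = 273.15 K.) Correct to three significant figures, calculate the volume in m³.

V ≈ 0.00133 m³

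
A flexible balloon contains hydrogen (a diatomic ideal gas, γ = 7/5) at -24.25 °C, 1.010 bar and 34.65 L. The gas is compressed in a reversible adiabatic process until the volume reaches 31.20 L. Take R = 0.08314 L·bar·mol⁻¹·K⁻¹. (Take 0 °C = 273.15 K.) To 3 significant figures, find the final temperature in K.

T₂ ≈ 260 K

Convert: T₁ = 248.9 K.
Adiabatic (γ = 7/5), T V^(γ−1) and P V^γ constant: T₂ = T₁·(V₁/V₂)^(γ−1) = 259.6 K; P₂ = P₁·(V₁/V₂)^γ = 1.170 bar.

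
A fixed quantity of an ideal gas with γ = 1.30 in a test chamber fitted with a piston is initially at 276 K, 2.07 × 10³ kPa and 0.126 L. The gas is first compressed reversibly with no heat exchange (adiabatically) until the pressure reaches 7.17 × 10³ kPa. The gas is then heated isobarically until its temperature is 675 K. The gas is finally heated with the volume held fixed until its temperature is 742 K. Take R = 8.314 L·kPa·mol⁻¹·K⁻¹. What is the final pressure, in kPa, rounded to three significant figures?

P₄ ≈ 7.88e+03 kPa

Reversible adiabatic, γ = 1.30: T₂ = T₁·(P₂/P₁)^((γ−1)/γ) = 367.6 K; V₂ = V₁·(P₁/P₂)^(1/γ) = 0.04845 L.
P constant ⇒ V ∝ T: P₃ = P₂; V₃ = V₂·(T₃/T₂) = 0.08896 L.
V constant ⇒ P ∝ T: V₄ = V₃; P₄ = P₃·(T₄/T₃) = 7882 kPa.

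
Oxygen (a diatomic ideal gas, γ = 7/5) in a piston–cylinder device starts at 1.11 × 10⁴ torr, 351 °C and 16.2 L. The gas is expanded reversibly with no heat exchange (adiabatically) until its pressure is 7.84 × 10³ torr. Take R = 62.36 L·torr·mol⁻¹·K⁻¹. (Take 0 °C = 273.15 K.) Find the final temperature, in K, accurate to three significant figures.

Convert: T₁ = 624.1 K.
Reversible adiabatic, γ = 7/5: T₂ = T₁·(P₂/P₁)^((γ−1)/γ) = 565.1 K; V₂ = V₁·(P₁/P₂)^(1/γ) = 20.77 L.

T₂ ≈ 565 K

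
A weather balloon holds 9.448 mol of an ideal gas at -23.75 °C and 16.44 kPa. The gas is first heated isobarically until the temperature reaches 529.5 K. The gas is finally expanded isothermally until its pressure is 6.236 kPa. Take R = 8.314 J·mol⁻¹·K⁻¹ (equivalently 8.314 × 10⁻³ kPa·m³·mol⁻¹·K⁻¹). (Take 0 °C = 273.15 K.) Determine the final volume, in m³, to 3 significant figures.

Convert: T₁ = 249.4 K.
From PV = nRT: V₁ = nRT₁/P₁ = 1.192 m³.
P constant ⇒ V ∝ T: P₂ = P₁; V₂ = V₁·(T₂/T₁) = 2.530 m³.
T constant ⇒ Boyle's law P V = const: T₃ = T₂; V₃ = V₂·(P₂/P₃) = 6.670 m³.

V₃ ≈ 6.67 m³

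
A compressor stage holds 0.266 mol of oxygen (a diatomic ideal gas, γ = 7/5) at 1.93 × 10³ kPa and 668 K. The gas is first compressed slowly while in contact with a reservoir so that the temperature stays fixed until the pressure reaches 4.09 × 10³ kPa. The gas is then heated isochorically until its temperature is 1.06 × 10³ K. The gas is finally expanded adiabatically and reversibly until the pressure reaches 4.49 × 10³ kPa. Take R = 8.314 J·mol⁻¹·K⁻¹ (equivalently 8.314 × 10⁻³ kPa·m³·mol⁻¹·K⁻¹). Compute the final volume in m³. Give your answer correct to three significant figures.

V₄ ≈ 0.000470 m³

From PV = nRT: V₁ = nRT₁/P₁ = 0.0007654 m³.
T constant ⇒ Boyle's law P V = const: T₂ = T₁; V₂ = V₁·(P₁/P₂) = 0.0003612 m³.
Isochoric, so P/T is constant: V₃ = V₂; P₃ = P₂·(T₃/T₂) = 6490 kPa.
Reversible adiabatic, γ = 7/5: T₄ = T₃·(P₄/P₃)^((γ−1)/γ) = 954.1 K; V₄ = V₃·(P₃/P₄)^(1/γ) = 0.0004699 m³.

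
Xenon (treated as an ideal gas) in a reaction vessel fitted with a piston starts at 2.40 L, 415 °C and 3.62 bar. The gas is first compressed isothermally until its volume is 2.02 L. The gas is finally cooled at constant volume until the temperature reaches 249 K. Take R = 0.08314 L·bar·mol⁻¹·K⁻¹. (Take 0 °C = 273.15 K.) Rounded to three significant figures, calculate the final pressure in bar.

Convert: T₁ = 688.1 K.
Isothermal, so P V is constant: T₂ = T₁; P₂ = P₁·(V₁/V₂) = 4.301 bar.
Isochoric, so P/T is constant: V₃ = V₂; P₃ = P₂·(T₃/T₂) = 1.556 bar.

P₃ ≈ 1.56 bar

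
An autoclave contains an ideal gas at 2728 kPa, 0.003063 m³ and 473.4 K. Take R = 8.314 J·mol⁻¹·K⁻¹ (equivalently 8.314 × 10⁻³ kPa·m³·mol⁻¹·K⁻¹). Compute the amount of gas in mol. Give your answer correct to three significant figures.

PV = nRT ⇒ n = PV/(RT) = (2728 × 0.003063) / (8.314 × 10⁻³ × 473.4)

n ≈ 2.12 mol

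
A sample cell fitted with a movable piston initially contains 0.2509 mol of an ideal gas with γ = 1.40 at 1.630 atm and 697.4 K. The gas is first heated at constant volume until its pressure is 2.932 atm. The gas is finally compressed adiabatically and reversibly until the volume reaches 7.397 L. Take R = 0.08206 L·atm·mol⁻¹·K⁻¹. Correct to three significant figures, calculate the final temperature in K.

From PV = nRT: V₁ = nRT₁/P₁ = 8.809 L.
Isochoric, so P/T is constant: V₂ = V₁; T₂ = T₁·(P₂/P₁) = 1254 K.
Reversible adiabatic, γ = 1.40: T₃ = T₂·(V₂/V₃)^(γ−1) = 1345 K; P₃ = P₂·(V₂/V₃)^γ = 3.744 atm.

T₃ ≈ 1.35e+03 K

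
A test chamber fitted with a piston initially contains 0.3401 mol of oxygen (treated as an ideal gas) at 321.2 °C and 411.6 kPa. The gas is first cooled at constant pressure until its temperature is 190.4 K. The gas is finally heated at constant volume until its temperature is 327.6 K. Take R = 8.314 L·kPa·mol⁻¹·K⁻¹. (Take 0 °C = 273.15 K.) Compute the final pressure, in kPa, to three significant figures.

Convert: T₁ = 594.3 K.
From PV = nRT: V₁ = nRT₁/P₁ = 4.083 L.
Isobaric, so V/T is constant: P₂ = P₁; V₂ = V₁·(T₂/T₁) = 1.308 L.
Isochoric, so P/T is constant: V₃ = V₂; P₃ = P₂·(T₃/T₂) = 708.2 kPa.

P₃ ≈ 708 kPa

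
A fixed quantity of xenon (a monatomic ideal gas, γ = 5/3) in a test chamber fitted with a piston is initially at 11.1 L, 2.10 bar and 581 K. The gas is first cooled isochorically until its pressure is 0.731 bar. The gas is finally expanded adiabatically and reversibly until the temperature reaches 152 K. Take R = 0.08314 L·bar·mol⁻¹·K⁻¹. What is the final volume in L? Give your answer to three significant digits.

V₃ ≈ 17.0 L

V constant ⇒ P ∝ T: V₂ = V₁; T₂ = T₁·(P₂/P₁) = 202.2 K.
Adiabatic (γ = 5/3), T V^(γ−1) and P V^γ constant: P₃ = P₂·(T₃/T₂)^(γ/(γ−1)) = 0.3580 bar; V₃ = V₂·(T₂/T₃)^(1/(γ−1)) = 17.04 L.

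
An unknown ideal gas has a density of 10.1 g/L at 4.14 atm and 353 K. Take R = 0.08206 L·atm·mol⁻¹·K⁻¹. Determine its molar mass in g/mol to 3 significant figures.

M ≈ 70.7 g/mol

ρ = PM/(RT) ⇒ M = ρRT/P = (10.1 × 0.08206 × 353.0) / 4.14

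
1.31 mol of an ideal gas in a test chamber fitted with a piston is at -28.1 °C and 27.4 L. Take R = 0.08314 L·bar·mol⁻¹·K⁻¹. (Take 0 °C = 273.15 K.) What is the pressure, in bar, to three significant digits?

P ≈ 0.974 bar

Convert: T = 245.05 K.
PV = nRT ⇒ P = nRT/V = (1.31 × 0.08314 × 245.05) / 27.4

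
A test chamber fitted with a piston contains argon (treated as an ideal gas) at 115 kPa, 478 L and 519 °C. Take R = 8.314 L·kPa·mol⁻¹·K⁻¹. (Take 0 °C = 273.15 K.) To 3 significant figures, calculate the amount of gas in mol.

Convert: T = 792.15 K.
PV = nRT ⇒ n = PV/(RT) = (115 × 478) / (8.314 × 792.15)

n ≈ 8.35 mol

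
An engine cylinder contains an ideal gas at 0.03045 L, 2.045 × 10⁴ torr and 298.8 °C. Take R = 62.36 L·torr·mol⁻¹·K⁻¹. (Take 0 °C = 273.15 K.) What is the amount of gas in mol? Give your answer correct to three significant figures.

n ≈ 0.0175 mol

Convert: T = 571.95 K.
PV = nRT ⇒ n = PV/(RT) = (2.045e+04 × 0.03045) / (62.36 × 571.95)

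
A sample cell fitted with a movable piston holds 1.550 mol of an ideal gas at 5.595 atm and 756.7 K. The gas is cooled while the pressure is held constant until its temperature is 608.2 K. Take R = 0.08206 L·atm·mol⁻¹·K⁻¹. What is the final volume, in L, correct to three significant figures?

V₂ ≈ 13.8 L

From PV = nRT: V₁ = nRT₁/P₁ = 17.20 L.
Isobaric, so V/T is constant: P₂ = P₁; V₂ = V₁·(T₂/T₁) = 13.83 L.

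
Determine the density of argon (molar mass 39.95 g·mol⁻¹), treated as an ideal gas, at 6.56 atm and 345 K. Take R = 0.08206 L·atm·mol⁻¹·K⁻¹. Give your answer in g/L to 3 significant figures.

ρ ≈ 9.26 g/L

ρ = PM/(RT) = (6.56 × 39.95) / (0.08206 × 345.0)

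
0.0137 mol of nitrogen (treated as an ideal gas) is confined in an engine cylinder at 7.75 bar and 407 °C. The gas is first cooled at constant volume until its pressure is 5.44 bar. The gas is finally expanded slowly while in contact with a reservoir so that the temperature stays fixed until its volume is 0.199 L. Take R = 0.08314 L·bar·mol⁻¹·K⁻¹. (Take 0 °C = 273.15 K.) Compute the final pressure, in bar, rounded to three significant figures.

Convert: T₁ = 680.1 K.
From PV = nRT: V₁ = nRT₁/P₁ = 0.09996 L.
Isochoric, so P/T is constant: V₂ = V₁; T₂ = T₁·(P₂/P₁) = 477.4 K.
T constant ⇒ Boyle's law P V = const: T₃ = T₂; P₃ = P₂·(V₂/V₃) = 2.733 bar.

P₃ ≈ 2.73 bar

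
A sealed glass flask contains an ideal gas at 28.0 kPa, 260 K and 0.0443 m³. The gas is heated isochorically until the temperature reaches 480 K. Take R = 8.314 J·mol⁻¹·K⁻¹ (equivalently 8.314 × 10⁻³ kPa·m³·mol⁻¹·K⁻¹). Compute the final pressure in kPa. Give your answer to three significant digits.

P₂ ≈ 51.7 kPa

V constant ⇒ P ∝ T: V₂ = V₁; P₂ = P₁·(T₂/T₁) = 51.69 kPa.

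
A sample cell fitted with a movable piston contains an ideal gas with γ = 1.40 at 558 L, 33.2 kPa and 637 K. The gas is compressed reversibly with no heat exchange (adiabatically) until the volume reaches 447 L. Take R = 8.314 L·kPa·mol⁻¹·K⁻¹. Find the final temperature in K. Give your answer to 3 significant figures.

Adiabatic (γ = 1.40), T V^(γ−1) and P V^γ constant: T₂ = T₁·(V₁/V₂)^(γ−1) = 696.1 K; P₂ = P₁·(V₁/V₂)^γ = 45.29 kPa.

T₂ ≈ 696 K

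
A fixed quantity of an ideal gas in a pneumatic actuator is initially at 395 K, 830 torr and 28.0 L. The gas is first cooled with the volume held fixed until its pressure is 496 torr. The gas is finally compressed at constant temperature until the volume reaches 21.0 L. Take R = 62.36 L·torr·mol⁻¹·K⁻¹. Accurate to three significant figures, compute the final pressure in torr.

P₃ ≈ 661 torr

V constant ⇒ P ∝ T: V₂ = V₁; T₂ = T₁·(P₂/P₁) = 236.0 K.
T constant ⇒ Boyle's law P V = const: T₃ = T₂; P₃ = P₂·(V₂/V₃) = 661.3 torr.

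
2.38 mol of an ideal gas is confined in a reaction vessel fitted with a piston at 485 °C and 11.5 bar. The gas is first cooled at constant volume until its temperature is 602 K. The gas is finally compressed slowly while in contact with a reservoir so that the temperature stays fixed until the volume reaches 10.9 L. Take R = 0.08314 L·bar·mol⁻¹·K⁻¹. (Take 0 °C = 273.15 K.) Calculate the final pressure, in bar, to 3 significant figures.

P₃ ≈ 10.9 bar

Convert: T₁ = 758.1 K.
From PV = nRT: V₁ = nRT₁/P₁ = 13.05 L.
Isochoric, so P/T is constant: V₂ = V₁; P₂ = P₁·(T₂/T₁) = 9.131 bar.
Isothermal, so P V is constant: T₃ = T₂; P₃ = P₂·(V₂/V₃) = 10.93 bar.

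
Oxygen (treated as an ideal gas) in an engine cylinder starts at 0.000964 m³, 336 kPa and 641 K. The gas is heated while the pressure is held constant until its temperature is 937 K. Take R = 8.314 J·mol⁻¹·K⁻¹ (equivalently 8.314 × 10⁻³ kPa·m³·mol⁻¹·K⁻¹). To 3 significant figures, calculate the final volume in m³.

V₂ ≈ 0.00141 m³

P constant ⇒ V ∝ T: P₂ = P₁; V₂ = V₁·(T₂/T₁) = 0.001409 m³.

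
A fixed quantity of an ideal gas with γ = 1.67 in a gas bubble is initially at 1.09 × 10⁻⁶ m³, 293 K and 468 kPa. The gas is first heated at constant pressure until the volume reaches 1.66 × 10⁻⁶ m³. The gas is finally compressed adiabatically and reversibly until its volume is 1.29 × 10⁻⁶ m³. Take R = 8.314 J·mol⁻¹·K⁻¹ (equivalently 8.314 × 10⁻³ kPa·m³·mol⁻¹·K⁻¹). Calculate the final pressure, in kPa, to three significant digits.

P constant ⇒ V ∝ T: P₂ = P₁; T₂ = T₁·(V₂/V₁) = 446.2 K.
Adiabatic (γ = 1.67), T V^(γ−1) and P V^γ constant: T₃ = T₂·(V₂/V₃)^(γ−1) = 528.4 K; P₃ = P₂·(V₂/V₃)^γ = 713.1 kPa.

P₃ ≈ 713 kPa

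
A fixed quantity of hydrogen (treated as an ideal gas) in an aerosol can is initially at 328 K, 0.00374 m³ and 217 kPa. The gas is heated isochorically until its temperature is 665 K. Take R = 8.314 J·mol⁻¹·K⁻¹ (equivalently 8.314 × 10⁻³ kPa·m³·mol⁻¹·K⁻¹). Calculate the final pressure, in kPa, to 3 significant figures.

Isochoric, so P/T is constant: V₂ = V₁; P₂ = P₁·(T₂/T₁) = 440.0 kPa.

P₂ ≈ 440 kPa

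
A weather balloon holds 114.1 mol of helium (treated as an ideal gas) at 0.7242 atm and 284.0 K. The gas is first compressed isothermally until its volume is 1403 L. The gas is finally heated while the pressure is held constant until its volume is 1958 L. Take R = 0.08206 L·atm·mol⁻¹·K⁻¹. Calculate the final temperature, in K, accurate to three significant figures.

From PV = nRT: V₁ = nRT₁/P₁ = 3672 L.
T constant ⇒ Boyle's law P V = const: T₂ = T₁; P₂ = P₁·(V₁/V₂) = 1.895 atm.
Isobaric, so V/T is constant: P₃ = P₂; T₃ = T₂·(V₃/V₂) = 396.3 K.

T₃ ≈ 396 K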